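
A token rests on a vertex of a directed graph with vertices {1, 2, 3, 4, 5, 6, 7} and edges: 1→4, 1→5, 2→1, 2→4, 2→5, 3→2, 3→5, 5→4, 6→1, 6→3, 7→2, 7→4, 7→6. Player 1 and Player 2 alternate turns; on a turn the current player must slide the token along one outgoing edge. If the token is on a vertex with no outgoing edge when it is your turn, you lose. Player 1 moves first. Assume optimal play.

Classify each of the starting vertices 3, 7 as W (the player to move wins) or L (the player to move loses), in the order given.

Build the W/L table. Terminal = L. A non-terminal position is W if it has a move to some L; otherwise it is L.
Every edge goes from a vertex to one that appears earlier in the order 4, 5, 1, 2, 3, 6, 7, so processing vertices in that order labels each vertex after all of its successors.
4: no outgoing edge → L
5: reaches L-position 4 → W
1: reaches L-position 4 → W
2: reaches L-position 4 → W
3: only reaches 2(W), 5(W), all W → L
6: reaches L-position 3 → W
7: reaches L-position 4 → W

3: L, 7: W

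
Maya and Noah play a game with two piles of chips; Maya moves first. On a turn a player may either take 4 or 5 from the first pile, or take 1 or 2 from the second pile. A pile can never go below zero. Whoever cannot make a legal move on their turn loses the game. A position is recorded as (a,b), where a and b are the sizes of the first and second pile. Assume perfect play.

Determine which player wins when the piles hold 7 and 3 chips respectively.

Positions with no move are L. A position that does have a move is losing for the player to move precisely when every available move leads to a winning position for the opponent. Fill in the labels:
No move ever increases a pile, so every position that can arise here has a ≤ 7 and b ≤ 3; it is enough to label the cells with 0 ≤ a ≤ 7 and 0 ≤ b ≤ 3.
Every move lowers a or b (never raises either), so fill the grid row by row in increasing a, and left to right within a row: each cell's successors are then already labelled.
      b=0  b=1  b=2  b=3
a=0:    L    W    W    L
a=1:    L    W    W    L
a=2:    L    W    W    L
a=3:    L    W    W    L
a=4:    W    L    W    W
a=5:    W    L    W    W
a=6:    W    L    W    W
a=7:    W    L    W    W
Cells with no legal move (terminal, hence L): (0,0), (1,0), (2,0), (3,0).
The remaining L cells, each justified by listing all of its moves:
(0,3): only reaches (0,2)(W), (0,1)(W), all W → L
(1,3): only reaches (1,2)(W), (1,1)(W), all W → L
(2,3): only reaches (2,2)(W), (2,1)(W), all W → L
(3,3): only reaches (3,2)(W), (3,1)(W), all W → L
(4,1): only reaches (0,1)(W), (4,0)(W), all W → L
(5,1): only reaches (1,1)(W), (0,1)(W), (5,0)(W), all W → L
(6,1): only reaches (2,1)(W), (1,1)(W), (6,0)(W), all W → L
(7,1): only reaches (3,1)(W), (2,1)(W), (7,0)(W), all W → L
Every other cell has at least one move into one of the L cells above, so it is W.
From (7,3) Maya can move to (3,3), reaching an L position.

Maya wins.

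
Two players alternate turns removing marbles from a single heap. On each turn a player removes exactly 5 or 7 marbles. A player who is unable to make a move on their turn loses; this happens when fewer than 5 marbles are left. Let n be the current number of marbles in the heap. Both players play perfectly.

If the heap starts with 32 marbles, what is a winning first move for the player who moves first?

Work bottom-up. With no move the player to move loses. Otherwise the position is W if at least one move leads to an L position for the opponent, and L if every move leads to a W.
n=0: no move → L
n=1: no move → L
n=2: no move → L
n=3: no move → L
n=4: no move → L
n=5: W (go to 0, an L position)
n=6: W (go to 1, an L position)
n=7: W (go to 2, an L position)
n=8: W (go to 3, an L position)
n=9: W (go to 4, an L position)
n=10: W (go to 3, an L position)
n=11: W (go to 4, an L position)
n=12: L (options 7(W), 5(W) are all W)
n=13: L (options 8(W), 6(W) are all W)
n=14: L (options 9(W), 7(W) are all W)
n=15: L (options 10(W), 8(W) are all W)
n=16: L (options 11(W), 9(W) are all W)
n=17: W (go to 12, an L position)
n=18: W (go to 13, an L position)
n=19: W (go to 14, an L position)
n=20: W (go to 15, an L position)
n=21: W (go to 16, an L position)
n=22: W (go to 15, an L position)
n=23: W (go to 16, an L position)
n=24: L (options 19(W), 17(W) are all W)
n=25: L (options 20(W), 18(W) are all W)
n=26: L (options 21(W), 19(W) are all W)
n=27: L (options 22(W), 20(W) are all W)
n=28: L (options 23(W), 21(W) are all W)
n=29: W (go to 24, an L position)
n=30: W (go to 25, an L position)
n=31: W (go to 26, an L position)
n=32: W (go to 27, an L position)
From 32, the L positions reachable in one move are: 27, 25. Any move reaching one of these is winning.

Remove 5, leaving 27.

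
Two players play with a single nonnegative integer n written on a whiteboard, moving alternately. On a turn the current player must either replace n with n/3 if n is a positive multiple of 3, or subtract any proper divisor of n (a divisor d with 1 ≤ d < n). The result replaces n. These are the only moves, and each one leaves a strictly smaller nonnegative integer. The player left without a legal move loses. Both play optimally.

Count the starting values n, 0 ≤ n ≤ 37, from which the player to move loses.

Label each position W (a win for the player to move) or L (a loss). A position with no legal move is L; any other position is W exactly when some move reaches an L, and L when every move reaches a W.
n=0: no move → L
n=1: no move → L
n=2: can move to 1, which is L ⇒ W
n=3: can move to 1, which is L ⇒ W
n=4: moves to 2(W), 3(W); every one is W ⇒ L
n=5: can move to 4, which is L ⇒ W
n=6: can move to 4, which is L ⇒ W
n=7: the only move is to 6(W), a W ⇒ L
n=8: can move to 4, which is L ⇒ W
n=9: moves to 3(W), 6(W), 8(W); every one is W ⇒ L
n=10: can move to 9, which is L ⇒ W
n=11: the only move is to 10(W), a W ⇒ L
n=12: can move to 4, which is L ⇒ W
n=13: the only move is to 12(W), a W ⇒ L
n=14: can move to 7, which is L ⇒ W
n=15: moves to 5(W), 10(W), 12(W), 14(W); every one is W ⇒ L
n=16: can move to 15, which is L ⇒ W
n=17: the only move is to 16(W), a W ⇒ L
n=18: can move to 9, which is L ⇒ W
n=19: the only move is to 18(W), a W ⇒ L
n=20: can move to 15, which is L ⇒ W
n=21: can move to 7, which is L ⇒ W
n=22: can move to 11, which is L ⇒ W
n=23: the only move is to 22(W), a W ⇒ L
n=24: can move to 23, which is L ⇒ W
n=25: moves to 20(W), 24(W); every one is W ⇒ L
n=26: can move to 13, which is L ⇒ W
n=27: can move to 9, which is L ⇒ W
n=28: moves to 14(W), 21(W), 24(W), 26(W), 27(W); every one is W ⇒ L
n=29: can move to 28, which is L ⇒ W
n=30: can move to 15, which is L ⇒ W
n=31: the only move is to 30(W), a W ⇒ L
n=32: can move to 28, which is L ⇒ W
n=33: can move to 11, which is L ⇒ W
n=34: can move to 17, which is L ⇒ W
n=35: can move to 28, which is L ⇒ W
n=36: moves to 12(W), 18(W), 24(W), 27(W), 30(W), 32(W), 33(W), 34(W), 35(W); every one is W ⇒ L
n=37: can move to 36, which is L ⇒ W
L entries with 0 ≤ n ≤ 37: n = 0, 1, 4, 7, 9, 11, 13, 15, 17, 19, 23, 25, 28, 31, 36; that makes 15.

15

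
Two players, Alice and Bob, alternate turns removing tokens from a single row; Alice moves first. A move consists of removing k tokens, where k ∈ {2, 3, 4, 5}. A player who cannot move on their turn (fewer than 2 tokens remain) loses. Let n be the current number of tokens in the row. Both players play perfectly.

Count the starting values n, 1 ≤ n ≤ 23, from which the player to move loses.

7

Classify positions by backward induction: terminal positions (no move available) are L. From any other position, the mover wins iff some move reaches an L.
n=0: no move → L
n=1: no move → L
n=2: can move to 0, which is L ⇒ W
n=3: can move to 1, which is L ⇒ W
n=4: can move to 1, which is L ⇒ W
n=5: can move to 1, which is L ⇒ W
n=6: can move to 1, which is L ⇒ W
n=7: moves to 5(W), 4(W), 3(W), 2(W); every one is W ⇒ L
n=8: moves to 6(W), 5(W), 4(W), 3(W); every one is W ⇒ L
n=9: can move to 7, which is L ⇒ W
n=10: can move to 8, which is L ⇒ W
n=11: can move to 8, which is L ⇒ W
n=12: can move to 8, which is L ⇒ W
n=13: can move to 8, which is L ⇒ W
n=14: moves to 12(W), 11(W), 10(W), 9(W); every one is W ⇒ L
n=15: moves to 13(W), 12(W), 11(W), 10(W); every one is W ⇒ L
n=16: can move to 14, which is L ⇒ W
n=17: can move to 15, which is L ⇒ W
n=18: can move to 15, which is L ⇒ W
n=19: can move to 15, which is L ⇒ W
n=20: can move to 15, which is L ⇒ W
n=21: moves to 19(W), 18(W), 17(W), 16(W); every one is W ⇒ L
n=22: moves to 20(W), 19(W), 18(W), 17(W); every one is W ⇒ L
n=23: can move to 21, which is L ⇒ W
L entries with 1 ≤ n ≤ 23 (n=0 is outside the asked range and is not counted): n = 1, 7, 8, 14, 15, 21, 22; that makes 7.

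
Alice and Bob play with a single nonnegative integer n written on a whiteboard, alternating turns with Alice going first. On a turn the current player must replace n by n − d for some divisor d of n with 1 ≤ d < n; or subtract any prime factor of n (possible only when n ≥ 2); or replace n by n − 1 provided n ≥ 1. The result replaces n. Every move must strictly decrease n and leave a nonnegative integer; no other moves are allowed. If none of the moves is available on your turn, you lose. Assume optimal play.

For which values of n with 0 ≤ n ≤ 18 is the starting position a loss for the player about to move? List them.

0, 4, 9, 14

Use the standard recursion: the mover loses at a terminal position; elsewhere, the mover wins exactly when some move hands the opponent an L position.
n=0: no move → L
n=1: W (go to 0, an L position)
n=2: W (go to 0, an L position)
n=3: W (go to 0, an L position)
n=4: L (options 2(W), 3(W) are all W)
n=5: W (go to 0, an L position)
n=6: W (go to 4, an L position)
n=7: W (go to 0, an L position)
n=8: W (go to 4, an L position)
n=9: L (options 6(W), 8(W) are all W)
n=10: W (go to 9, an L position)
n=11: W (go to 0, an L position)
n=12: W (go to 9, an L position)
n=13: W (go to 0, an L position)
n=14: L (options 7(W), 12(W), 13(W) are all W)
n=15: W (go to 14, an L position)
n=16: W (go to 14, an L position)
n=17: W (go to 0, an L position)
n=18: W (go to 9, an L position)
Reading off the rows marked L gives the requested list; there are 4 such values of n.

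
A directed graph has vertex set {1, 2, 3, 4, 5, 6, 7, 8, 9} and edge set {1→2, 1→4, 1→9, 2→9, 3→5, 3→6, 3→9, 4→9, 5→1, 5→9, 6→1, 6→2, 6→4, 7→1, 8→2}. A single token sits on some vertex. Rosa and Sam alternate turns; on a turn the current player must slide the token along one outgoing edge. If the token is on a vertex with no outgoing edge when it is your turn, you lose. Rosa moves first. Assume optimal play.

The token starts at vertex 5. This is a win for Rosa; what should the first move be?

Move to 9.

Work bottom-up. With no move the player to move loses. Otherwise the position is W if at least one move leads to an L position for the opponent, and L if every move leads to a W.
Every edge goes from a vertex to one that appears earlier in the order 9, 2, 4, 1, 6, 5, 8, 3, 7, so processing vertices in that order labels each vertex after all of its successors.
9: no outgoing edge → L
2: W (go to 9, an L position)
4: W (go to 9, an L position)
1: W (go to 9, an L position)
6: L (options 1(W), 4(W), 2(W) are all W)
5: W (go to 9, an L position)
8: L (sole option 2(W) is W)
3: W (go to 6, an L position)
7: L (sole option 1(W) is W)
From 5, the L positions reachable in one move are: 9.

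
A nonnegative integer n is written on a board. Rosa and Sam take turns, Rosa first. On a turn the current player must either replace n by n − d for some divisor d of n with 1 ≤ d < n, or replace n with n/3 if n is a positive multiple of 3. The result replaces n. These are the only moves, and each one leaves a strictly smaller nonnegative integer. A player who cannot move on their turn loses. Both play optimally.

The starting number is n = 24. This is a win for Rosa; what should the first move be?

Compute win/loss labels from the base case upward. A position with no move is L. Any other position is W if it can reach an L in one move, else L.
n=0: no move → L
n=1: no move → L
n=2: reaches L-position 1 → W
n=3: reaches L-position 1 → W
n=4: only reaches 2(W), 3(W), all W → L
n=5: reaches L-position 4 → W
n=6: reaches L-position 4 → W
n=7: only reaches 6(W), which is W → L
n=8: reaches L-position 4 → W
n=9: only reaches 3(W), 6(W), 8(W), all W → L
n=10: reaches L-position 9 → W
n=11: only reaches 10(W), which is W → L
n=12: reaches L-position 4 → W
n=13: only reaches 12(W), which is W → L
n=14: reaches L-position 7 → W
n=15: only reaches 5(W), 10(W), 12(W), 14(W), all W → L
n=16: reaches L-position 15 → W
n=17: only reaches 16(W), which is W → L
n=18: reaches L-position 9 → W
n=19: only reaches 18(W), which is W → L
n=20: reaches L-position 15 → W
n=21: reaches L-position 7 → W
n=22: reaches L-position 11 → W
n=23: only reaches 22(W), which is W → L
n=24: reaches L-position 23 → W
From 24, the L positions reachable in one move are: 23.

Move to 23.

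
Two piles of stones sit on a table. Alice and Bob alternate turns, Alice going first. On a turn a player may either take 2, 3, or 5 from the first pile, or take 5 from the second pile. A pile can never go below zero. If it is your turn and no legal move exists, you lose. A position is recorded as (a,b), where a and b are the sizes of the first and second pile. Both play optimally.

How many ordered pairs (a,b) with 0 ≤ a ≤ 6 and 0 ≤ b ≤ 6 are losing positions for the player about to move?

14

Use the standard recursion: the mover loses at a terminal position; elsewhere, the mover wins exactly when some move hands the opponent an L position.
Every move lowers a or b (never raises either), so fill the grid row by row in increasing a, and left to right within a row: each cell's successors are then already labelled.
      b=0  b=1  b=2  b=3  b=4  b=5  b=6
a=0:    L    L    L    L    L    W    W
a=1:    L    L    L    L    L    W    W
a=2:    W    W    W    W    W    L    L
a=3:    W    W    W    W    W    L    L
a=4:    W    W    W    W    W    W    W
a=5:    W    W    W    W    W    W    W
a=6:    W    W    W    W    W    W    W
Cells with no legal move (terminal, hence L): (0,0), (0,1), (0,2), (0,3), (0,4), (1,0), (1,1), (1,2), (1,3), (1,4).
The remaining L cells, each justified by listing all of its moves:
(2,5): moves to (0,5)(W), (2,0)(W); every one is W ⇒ L
(2,6): moves to (0,6)(W), (2,1)(W); every one is W ⇒ L
(3,5): moves to (1,5)(W), (0,5)(W), (3,0)(W); every one is W ⇒ L
(3,6): moves to (1,6)(W), (0,6)(W), (3,1)(W); every one is W ⇒ L
Every other cell has at least one move into one of the L cells above, so it is W.
L cells per row: a=0: 5, a=1: 5, a=2: 2, a=3: 2, a=4: 0, a=5: 0, a=6: 0; total 14.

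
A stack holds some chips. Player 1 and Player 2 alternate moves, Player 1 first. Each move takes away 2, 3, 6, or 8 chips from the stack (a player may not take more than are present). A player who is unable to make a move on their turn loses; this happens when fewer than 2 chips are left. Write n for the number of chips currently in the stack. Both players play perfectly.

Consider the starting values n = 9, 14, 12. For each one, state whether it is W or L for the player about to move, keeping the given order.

9: W, 14: L, 12: W

Classify positions by backward induction: terminal positions (no move available) are L. From any other position, the mover wins iff some move reaches an L.
n=0: no move → L
n=1: no move → L
n=2: reaches L-position 0 → W
n=3: reaches L-position 1 → W
n=4: reaches L-position 1 → W
n=5: only reaches 3(W), 2(W), all W → L
n=6: reaches L-position 0 → W
n=7: reaches L-position 5 → W
n=8: reaches L-position 5 → W
n=9: reaches L-position 1 → W
n=10: only reaches 8(W), 7(W), 4(W), 2(W), all W → L
n=11: reaches L-position 5 → W
n=12: reaches L-position 10 → W
n=13: reaches L-position 10 → W
n=14: only reaches 12(W), 11(W), 8(W), 6(W), all W → L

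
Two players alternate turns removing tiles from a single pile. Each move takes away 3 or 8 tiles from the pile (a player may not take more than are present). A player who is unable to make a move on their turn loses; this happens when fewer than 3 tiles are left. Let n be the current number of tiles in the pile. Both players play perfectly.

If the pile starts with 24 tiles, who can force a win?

The second player wins.

Work bottom-up. With no move the player to move loses. Otherwise the position is W if at least one move leads to an L position for the opponent, and L if every move leads to a W.
n=0: no move → L
n=1: no move → L
n=2: no move → L
n=3: →0(L), so W
n=4: →1(L), so W
n=5: →2(L), so W
n=6: →3(W) only, which is W, so L
n=7: →4(W) only, which is W, so L
n=8: →0(L), so W
n=9: →6(L), so W
n=10: →7(L), so W
n=11: →8(W), 3(W) — all W, so L
n=12: →9(W), 4(W) — all W, so L
n=13: →10(W), 5(W) — all W, so L
n=14: →11(L), so W
n=15: →12(L), so W
n=16: →13(L), so W
n=17: →14(W), 9(W) — all W, so L
n=18: →15(W), 10(W) — all W, so L
n=19: →11(L), so W
n=20: →17(L), so W
n=21: →18(L), so W
n=22: →19(W), 14(W) — all W, so L
n=23: →20(W), 15(W) — all W, so L
n=24: →21(W), 16(W) — all W, so L
Every move from 24 reaches a W position, so the mover loses.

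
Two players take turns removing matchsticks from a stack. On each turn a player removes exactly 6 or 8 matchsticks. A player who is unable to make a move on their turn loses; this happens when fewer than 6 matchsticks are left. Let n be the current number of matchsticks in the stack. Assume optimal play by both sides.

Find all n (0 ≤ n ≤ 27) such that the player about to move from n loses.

Compute win/loss labels from the base case upward. A position with no move is L. Any other position is W if it can reach an L in one move, else L.
n=0: no move → L
n=1: no move → L
n=2: no move → L
n=3: no move → L
n=4: no move → L
n=5: no move → L
n=6: reaches L-position 0 → W
n=7: reaches L-position 1 → W
n=8: reaches L-position 2 → W
n=9: reaches L-position 3 → W
n=10: reaches L-position 4 → W
n=11: reaches L-position 5 → W
n=12: reaches L-position 4 → W
n=13: reaches L-position 5 → W
n=14: only reaches 8(W), 6(W), all W → L
n=15: only reaches 9(W), 7(W), all W → L
n=16: only reaches 10(W), 8(W), all W → L
n=17: only reaches 11(W), 9(W), all W → L
n=18: only reaches 12(W), 10(W), all W → L
n=19: only reaches 13(W), 11(W), all W → L
n=20: reaches L-position 14 → W
n=21: reaches L-position 15 → W
n=22: reaches L-position 16 → W
n=23: reaches L-position 17 → W
n=24: reaches L-position 18 → W
n=25: reaches L-position 19 → W
n=26: reaches L-position 18 → W
n=27: reaches L-position 19 → W
The losing starting values of n are exactly the entries labelled L in this table (12 of them).

0, 1, 2, 3, 4, 5, 14, 15, 16, 17, 18, 19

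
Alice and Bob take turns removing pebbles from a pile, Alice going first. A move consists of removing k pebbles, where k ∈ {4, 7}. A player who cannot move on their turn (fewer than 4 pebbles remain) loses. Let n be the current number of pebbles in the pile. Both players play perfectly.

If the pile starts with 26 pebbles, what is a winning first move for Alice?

Compute win/loss labels from the base case upward. A position with no move is L. Any other position is W if it can reach an L in one move, else L.
n=0: no move → L
n=1: no move → L
n=2: no move → L
n=3: no move → L
n=4: reaches L-position 0 → W
n=5: reaches L-position 1 → W
n=6: reaches L-position 2 → W
n=7: reaches L-position 3 → W
n=8: reaches L-position 1 → W
n=9: reaches L-position 2 → W
n=10: reaches L-position 3 → W
n=11: only reaches 7(W), 4(W), all W → L
n=12: only reaches 8(W), 5(W), all W → L
n=13: only reaches 9(W), 6(W), all W → L
n=14: only reaches 10(W), 7(W), all W → L
n=15: reaches L-position 11 → W
n=16: reaches L-position 12 → W
n=17: reaches L-position 13 → W
n=18: reaches L-position 14 → W
n=19: reaches L-position 12 → W
n=20: reaches L-position 13 → W
n=21: reaches L-position 14 → W
n=22: only reaches 18(W), 15(W), all W → L
n=23: only reaches 19(W), 16(W), all W → L
n=24: only reaches 20(W), 17(W), all W → L
n=25: only reaches 21(W), 18(W), all W → L
n=26: reaches L-position 22 → W
From 26, the L positions reachable in one move are: 22.

Remove 4, leaving 22.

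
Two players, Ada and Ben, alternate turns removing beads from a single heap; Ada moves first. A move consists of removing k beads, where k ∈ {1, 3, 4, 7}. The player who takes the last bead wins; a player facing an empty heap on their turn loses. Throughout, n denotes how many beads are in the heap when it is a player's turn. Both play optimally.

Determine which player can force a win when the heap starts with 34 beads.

Build the W/L table. Terminal = L. A non-terminal position is W if it has a move to some L; otherwise it is L.
n=0: no move → L
n=1: W (go to 0, an L position)
n=2: L (sole option 1(W) is W)
n=3: W (go to 2, an L position)
n=4: W (go to 0, an L position)
n=5: W (go to 2, an L position)
n=6: W (go to 2, an L position)
n=7: W (go to 0, an L position)
n=8: L (options 7(W), 5(W), 4(W), 1(W) are all W)
n=9: W (go to 8, an L position)
n=10: L (options 9(W), 7(W), 6(W), 3(W) are all W)
n=11: W (go to 10, an L position)
n=12: W (go to 8, an L position)
n=13: W (go to 10, an L position)
n=14: W (go to 10, an L position)
n=15: W (go to 8, an L position)
n=16: L (options 15(W), 13(W), 12(W), 9(W) are all W)
n=17: W (go to 16, an L position)
n=18: L (options 17(W), 15(W), 14(W), 11(W) are all W)
n=19: W (go to 18, an L position)
n=20: W (go to 16, an L position)
n=21: W (go to 18, an L position)
n=22: W (go to 18, an L position)
n=23: W (go to 16, an L position)
n=24: L (options 23(W), 21(W), 20(W), 17(W) are all W)
n=25: W (go to 24, an L position)
n=26: L (options 25(W), 23(W), 22(W), 19(W) are all W)
n=27: W (go to 26, an L position)
n=28: W (go to 24, an L position)
n=29: W (go to 26, an L position)
n=30: W (go to 26, an L position)
n=31: W (go to 24, an L position)
n=32: L (options 31(W), 29(W), 28(W), 25(W) are all W)
n=33: W (go to 32, an L position)
n=34: L (options 33(W), 31(W), 30(W), 27(W) are all W)
The starting position 34 is L: whatever Ada does, the opponent receives a W position.

Ben wins.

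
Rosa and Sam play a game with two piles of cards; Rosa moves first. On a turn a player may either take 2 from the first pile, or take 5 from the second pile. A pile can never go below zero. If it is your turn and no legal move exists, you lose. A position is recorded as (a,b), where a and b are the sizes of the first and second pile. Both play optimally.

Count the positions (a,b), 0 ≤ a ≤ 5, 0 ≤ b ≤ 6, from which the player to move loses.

Compute win/loss labels from the base case upward. A position with no move is L. Any other position is W if it can reach an L in one move, else L.
Every move lowers a or b (never raises either), so fill the grid row by row in increasing a, and left to right within a row: each cell's successors are then already labelled.
      b=0  b=1  b=2  b=3  b=4  b=5  b=6
a=0:    L    L    L    L    L    W    W
a=1:    L    L    L    L    L    W    W
a=2:    W    W    W    W    W    L    L
a=3:    W    W    W    W    W    L    L
a=4:    L    L    L    L    L    W    W
a=5:    L    L    L    L    L    W    W
Cells with no legal move (terminal, hence L): (0,0), (0,1), (0,2), (0,3), (0,4), (1,0), (1,1), (1,2), (1,3), (1,4).
The remaining L cells, each justified by listing all of its moves:
(2,5): moves to (0,5)(W), (2,0)(W); every one is W ⇒ L
(2,6): moves to (0,6)(W), (2,1)(W); every one is W ⇒ L
(3,5): moves to (1,5)(W), (3,0)(W); every one is W ⇒ L
(3,6): moves to (1,6)(W), (3,1)(W); every one is W ⇒ L
(4,0): the only move is to (2,0)(W), a W ⇒ L
(4,1): the only move is to (2,1)(W), a W ⇒ L
(4,2): the only move is to (2,2)(W), a W ⇒ L
(4,3): the only move is to (2,3)(W), a W ⇒ L
(4,4): the only move is to (2,4)(W), a W ⇒ L
(5,0): the only move is to (3,0)(W), a W ⇒ L
(5,1): the only move is to (3,1)(W), a W ⇒ L
(5,2): the only move is to (3,2)(W), a W ⇒ L
(5,3): the only move is to (3,3)(W), a W ⇒ L
(5,4): the only move is to (3,4)(W), a W ⇒ L
Every other cell has at least one move into one of the L cells above, so it is W.
L cells per row: a=0: 5, a=1: 5, a=2: 2, a=3: 2, a=4: 5, a=5: 5; total 24.

24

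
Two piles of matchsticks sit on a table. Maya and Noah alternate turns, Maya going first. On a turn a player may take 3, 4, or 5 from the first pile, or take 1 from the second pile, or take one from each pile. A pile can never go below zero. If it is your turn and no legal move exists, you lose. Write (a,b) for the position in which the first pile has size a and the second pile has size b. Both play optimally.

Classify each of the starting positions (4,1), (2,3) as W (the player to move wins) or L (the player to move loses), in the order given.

(4,1): L, (2,3): W

Work bottom-up. With no move the player to move loses. Otherwise the position is W if at least one move leads to an L position for the opponent, and L if every move leads to a W.
No move ever increases a pile, so every position that can arise here has a ≤ 4 and b ≤ 3; it is enough to label the cells with 0 ≤ a ≤ 4 and 0 ≤ b ≤ 3.
Every move lowers a or b (never raises either), so fill the grid row by row in increasing a, and left to right within a row: each cell's successors are then already labelled.
      b=0  b=1  b=2  b=3
a=0:    L    W    L    W
a=1:    L    W    L    W
a=2:    L    W    L    W
a=3:    W    W    W    W
a=4:    W    L    W    L
Cells with no legal move (terminal, hence L): (0,0), (1,0), (2,0).
The remaining L cells, each justified by listing all of its moves:
(0,2): only reaches (0,1)(W), which is W → L
(1,2): only reaches (1,1)(W), (0,1)(W), all W → L
(2,2): only reaches (2,1)(W), (1,1)(W), all W → L
(4,1): only reaches (1,1)(W), (0,1)(W), (4,0)(W), (3,0)(W), all W → L
(4,3): only reaches (1,3)(W), (0,3)(W), (4,2)(W), (3,2)(W), all W → L
Every other cell has at least one move into one of the L cells above, so it is W.
(4,1): one of the L cells justified above, so L
(2,3): the move to (2,2) reaches an L cell, so W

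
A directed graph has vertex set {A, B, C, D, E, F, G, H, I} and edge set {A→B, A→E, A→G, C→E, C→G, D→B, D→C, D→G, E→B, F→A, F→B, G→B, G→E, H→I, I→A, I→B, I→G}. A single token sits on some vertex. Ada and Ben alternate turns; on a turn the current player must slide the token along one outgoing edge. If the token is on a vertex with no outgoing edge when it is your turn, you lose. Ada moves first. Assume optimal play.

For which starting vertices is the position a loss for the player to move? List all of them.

B, C, H

Classify positions by backward induction: terminal positions (no move available) are L. From any other position, the mover wins iff some move reaches an L.
Every edge goes from a vertex to one that appears earlier in the order B, E, G, C, A, D, I, H, F, so processing vertices in that order labels each vertex after all of its successors.
B: no outgoing edge → L
E: can move to B, which is L ⇒ W
G: can move to B, which is L ⇒ W
C: moves to G(W), E(W); every one is W ⇒ L
A: can move to B, which is L ⇒ W
D: can move to C, which is L ⇒ W
I: can move to B, which is L ⇒ W
H: the only move is to I(W), a W ⇒ L
F: can move to B, which is L ⇒ W
The losing starting vertices are exactly the entries labelled L in this table (3 of them).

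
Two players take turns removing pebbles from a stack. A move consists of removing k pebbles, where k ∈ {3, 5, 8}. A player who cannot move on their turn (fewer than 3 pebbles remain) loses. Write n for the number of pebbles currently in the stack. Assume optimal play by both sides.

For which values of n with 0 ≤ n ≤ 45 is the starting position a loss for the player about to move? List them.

Use the standard recursion: the mover loses at a terminal position; elsewhere, the mover wins exactly when some move hands the opponent an L position.
n=0: no move → L
n=1: no move → L
n=2: no move → L
n=3: →0(L), so W
n=4: →1(L), so W
n=5: →2(L), so W
n=6: →1(L), so W
n=7: →2(L), so W
n=8: →0(L), so W
n=9: →1(L), so W
n=10: →2(L), so W
n=11: →8(W), 6(W), 3(W) — all W, so L
n=12: →9(W), 7(W), 4(W) — all W, so L
n=13: →10(W), 8(W), 5(W) — all W, so L
n=14: →11(L), so W
n=15: →12(L), so W
n=16: →13(L), so W
n=17: →12(L), so W
n=18: →13(L), so W
n=19: →11(L), so W
n=20: →12(L), so W
n=21: →13(L), so W
n=22: →19(W), 17(W), 14(W) — all W, so L
n=23: →20(W), 18(W), 15(W) — all W, so L
n=24: →21(W), 19(W), 16(W) — all W, so L
n=25: →22(L), so W
n=26: →23(L), so W
n=27: →24(L), so W
n=28: →23(L), so W
n=29: →24(L), so W
n=30: →22(L), so W
n=31: →23(L), so W
n=32: →24(L), so W
n=33: →30(W), 28(W), 25(W) — all W, so L
n=34: →31(W), 29(W), 26(W) — all W, so L
n=35: →32(W), 30(W), 27(W) — all W, so L
n=36: →33(L), so W
n=37: →34(L), so W
n=38: →35(L), so W
n=39: →34(L), so W
n=40: →35(L), so W
n=41: →33(L), so W
n=42: →34(L), so W
n=43: →35(L), so W
n=44: →41(W), 39(W), 36(W) — all W, so L
n=45: →42(W), 40(W), 37(W) — all W, so L
The losing starting values of n are exactly the entries labelled L in this table (14 of them).

0, 1, 2, 11, 12, 13, 22, 23, 24, 33, 34, 35, 44, 45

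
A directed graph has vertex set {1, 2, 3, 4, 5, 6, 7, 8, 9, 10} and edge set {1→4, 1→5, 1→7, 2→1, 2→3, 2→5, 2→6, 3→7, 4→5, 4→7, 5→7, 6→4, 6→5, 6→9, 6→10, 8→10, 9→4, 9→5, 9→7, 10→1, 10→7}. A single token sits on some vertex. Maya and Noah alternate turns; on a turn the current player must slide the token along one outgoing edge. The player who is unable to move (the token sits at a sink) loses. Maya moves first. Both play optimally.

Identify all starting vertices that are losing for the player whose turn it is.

6, 7, 8

Label each position W (a win for the player to move) or L (a loss). A position with no legal move is L; any other position is W exactly when some move reaches an L, and L when every move reaches a W.
Every edge goes from a vertex to one that appears earlier in the order 7, 5, 4, 1, 10, 9, 3, 8, 6, 2, so processing vertices in that order labels each vertex after all of its successors.
7: no outgoing edge → L
5: →7(L), so W
4: →7(L), so W
1: →7(L), so W
10: →7(L), so W
9: →7(L), so W
3: →7(L), so W
8: →10(W) only, which is W, so L
6: →9(W), 10(W), 4(W), 5(W) — all W, so L
2: →6(L), so W
The losing starting vertices are exactly the entries labelled L in this table (3 of them).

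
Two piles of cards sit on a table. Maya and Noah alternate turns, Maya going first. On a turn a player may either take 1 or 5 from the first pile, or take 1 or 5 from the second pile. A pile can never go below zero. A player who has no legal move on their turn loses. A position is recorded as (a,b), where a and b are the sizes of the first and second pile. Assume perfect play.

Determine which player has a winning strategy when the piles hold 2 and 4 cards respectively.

Work bottom-up. With no move the player to move loses. Otherwise the position is W if at least one move leads to an L position for the opponent, and L if every move leads to a W.
No move ever increases a pile, so every position that can arise here has a ≤ 2 and b ≤ 4; it is enough to label the cells with 0 ≤ a ≤ 2 and 0 ≤ b ≤ 4.
Every move lowers a or b (never raises either), so fill the grid row by row in increasing a, and left to right within a row: each cell's successors are then already labelled.
      b=0  b=1  b=2  b=3  b=4
a=0:    L    W    L    W    L
a=1:    W    L    W    L    W
a=2:    L    W    L    W    L
Cells with no legal move (terminal, hence L): (0,0).
The remaining L cells, each justified by listing all of its moves:
(0,2): only reaches (0,1)(W), which is W → L
(0,4): only reaches (0,3)(W), which is W → L
(1,1): only reaches (0,1)(W), (1,0)(W), all W → L
(1,3): only reaches (0,3)(W), (1,2)(W), all W → L
(2,0): only reaches (1,0)(W), which is W → L
(2,2): only reaches (1,2)(W), (2,1)(W), all W → L
(2,4): only reaches (1,4)(W), (2,3)(W), all W → L
Every other cell has at least one move into one of the L cells above, so it is W.
The starting position (2,4) is L: whatever Maya does, the opponent receives a W position.

Noah wins.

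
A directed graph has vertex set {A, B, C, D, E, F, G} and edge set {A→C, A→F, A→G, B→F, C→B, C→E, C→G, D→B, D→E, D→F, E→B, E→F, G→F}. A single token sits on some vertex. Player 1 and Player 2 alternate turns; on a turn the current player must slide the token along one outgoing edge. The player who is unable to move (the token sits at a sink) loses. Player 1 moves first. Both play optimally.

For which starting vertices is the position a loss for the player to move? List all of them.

C, F

Compute win/loss labels from the base case upward. A position with no move is L. Any other position is W if it can reach an L in one move, else L.
Every edge goes from a vertex to one that appears earlier in the order F, G, B, E, C, D, A, so processing vertices in that order labels each vertex after all of its successors.
F: no outgoing edge → L
G: W (go to F, an L position)
B: W (go to F, an L position)
E: W (go to F, an L position)
C: L (options E(W), B(W), G(W) are all W)
D: W (go to F, an L position)
A: W (go to C, an L position)
Reading off the rows marked L gives the requested list; there are 2 such vertices.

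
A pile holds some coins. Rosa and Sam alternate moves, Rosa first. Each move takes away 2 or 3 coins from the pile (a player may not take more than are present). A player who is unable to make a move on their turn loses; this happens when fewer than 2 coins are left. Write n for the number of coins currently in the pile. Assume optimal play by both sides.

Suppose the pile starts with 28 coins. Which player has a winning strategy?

Label each position W (a win for the player to move) or L (a loss). A position with no legal move is L; any other position is W exactly when some move reaches an L, and L when every move reaches a W.
n=0: no move → L
n=1: no move → L
n=2: →0(L), so W
n=3: →1(L), so W
n=4: →1(L), so W
n=5: →3(W), 2(W) — all W, so L
n=6: →4(W), 3(W) — all W, so L
n=7: →5(L), so W
n=8: →6(L), so W
n=9: →6(L), so W
n=10: →8(W), 7(W) — all W, so L
n=11: →9(W), 8(W) — all W, so L
n=12: →10(L), so W
n=13: →11(L), so W
n=14: →11(L), so W
n=15: →13(W), 12(W) — all W, so L
n=16: →14(W), 13(W) — all W, so L
n=17: →15(L), so W
n=18: →16(L), so W
n=19: →16(L), so W
n=20: →18(W), 17(W) — all W, so L
n=21: →19(W), 18(W) — all W, so L
n=22: →20(L), so W
n=23: →21(L), so W
n=24: →21(L), so W
n=25: →23(W), 22(W) — all W, so L
n=26: →24(W), 23(W) — all W, so L
n=27: →25(L), so W
n=28: →26(L), so W
From 28 Rosa can remove 2, leaving 26, reaching an L position.

Rosa wins.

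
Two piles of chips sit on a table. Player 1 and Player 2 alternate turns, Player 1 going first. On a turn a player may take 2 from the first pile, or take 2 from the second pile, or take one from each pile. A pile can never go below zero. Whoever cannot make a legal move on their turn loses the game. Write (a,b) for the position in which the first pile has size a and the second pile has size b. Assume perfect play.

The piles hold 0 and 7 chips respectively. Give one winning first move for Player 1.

Move to (0,5).

Compute win/loss labels from the base case upward. A position with no move is L. Any other position is W if it can reach an L in one move, else L.
No move ever increases a pile, so every position that can arise here has a ≤ 0 and b ≤ 7; it is enough to label the cells with 0 ≤ a ≤ 0 and 0 ≤ b ≤ 7.
Every move lowers a or b (never raises either), so fill the grid row by row in increasing a, and left to right within a row: each cell's successors are then already labelled.
      b=0  b=1  b=2  b=3  b=4  b=5  b=6  b=7
a=0:    L    L    W    W    L    L    W    W
Cells with no legal move (terminal, hence L): (0,0), (0,1).
The remaining L cells, each justified by listing all of its moves:
(0,4): only reaches (0,2)(W), which is W → L
(0,5): only reaches (0,3)(W), which is W → L
Every other cell has at least one move into one of the L cells above, so it is W.
From (0,7), the L positions reachable in one move are: (0,5).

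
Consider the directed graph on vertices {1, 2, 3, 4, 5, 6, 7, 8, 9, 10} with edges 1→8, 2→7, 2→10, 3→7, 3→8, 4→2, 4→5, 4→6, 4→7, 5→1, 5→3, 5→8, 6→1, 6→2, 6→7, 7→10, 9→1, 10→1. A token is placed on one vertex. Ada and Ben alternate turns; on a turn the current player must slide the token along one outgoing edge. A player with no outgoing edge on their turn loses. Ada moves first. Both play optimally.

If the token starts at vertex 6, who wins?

Label each position W (a win for the player to move) or L (a loss). A position with no legal move is L; any other position is W exactly when some move reaches an L, and L when every move reaches a W.
Every edge goes from a vertex to one that appears earlier in the order 8, 1, 10, 7, 3, 2, 6, 5, 9, 4, so processing vertices in that order labels each vertex after all of its successors.
8: no outgoing edge → L
1: can move to 8, which is L ⇒ W
10: the only move is to 1(W), a W ⇒ L
7: can move to 10, which is L ⇒ W
3: can move to 8, which is L ⇒ W
2: can move to 10, which is L ⇒ W
6: moves to 2(W), 7(W), 1(W); every one is W ⇒ L
5: can move to 8, which is L ⇒ W
9: the only move is to 1(W), a W ⇒ L
4: can move to 6, which is L ⇒ W
The starting position 6 is L: whatever Ada does, the opponent receives a W position.

Ben wins.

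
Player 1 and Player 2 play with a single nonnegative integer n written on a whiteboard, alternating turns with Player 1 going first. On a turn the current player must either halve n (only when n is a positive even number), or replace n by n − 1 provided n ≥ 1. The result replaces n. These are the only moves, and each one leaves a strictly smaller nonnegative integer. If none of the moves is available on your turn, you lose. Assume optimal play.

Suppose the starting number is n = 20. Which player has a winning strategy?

Build the W/L table. Terminal = L. A non-terminal position is W if it has a move to some L; otherwise it is L.
n=0: no move → L
n=1: W (go to 0, an L position)
n=2: L (sole option 1(W) is W)
n=3: W (go to 2, an L position)
n=4: W (go to 2, an L position)
n=5: L (sole option 4(W) is W)
n=6: W (go to 5, an L position)
n=7: L (sole option 6(W) is W)
n=8: W (go to 7, an L position)
n=9: L (sole option 8(W) is W)
n=10: W (go to 5, an L position)
n=11: L (sole option 10(W) is W)
n=12: W (go to 11, an L position)
n=13: L (sole option 12(W) is W)
n=14: W (go to 7, an L position)
n=15: L (sole option 14(W) is W)
n=16: W (go to 15, an L position)
n=17: L (sole option 16(W) is W)
n=18: W (go to 9, an L position)
n=19: L (sole option 18(W) is W)
n=20: W (go to 19, an L position)
From 20 Player 1 can move to 19, reaching an L position.

Player 1 wins.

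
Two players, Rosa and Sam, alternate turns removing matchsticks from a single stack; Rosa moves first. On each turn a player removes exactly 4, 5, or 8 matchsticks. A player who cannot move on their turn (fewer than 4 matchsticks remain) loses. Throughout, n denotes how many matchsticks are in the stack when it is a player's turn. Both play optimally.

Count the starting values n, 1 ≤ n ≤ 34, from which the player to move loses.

11

Label each position W (a win for the player to move) or L (a loss). A position with no legal move is L; any other position is W exactly when some move reaches an L, and L when every move reaches a W.
n=0: no move → L
n=1: no move → L
n=2: no move → L
n=3: no move → L
n=4: →0(L), so W
n=5: →1(L), so W
n=6: →2(L), so W
n=7: →3(L), so W
n=8: →3(L), so W
n=9: →1(L), so W
n=10: →2(L), so W
n=11: →3(L), so W
n=12: →8(W), 7(W), 4(W) — all W, so L
n=13: →9(W), 8(W), 5(W) — all W, so L
n=14: →10(W), 9(W), 6(W) — all W, so L
n=15: →11(W), 10(W), 7(W) — all W, so L
n=16: →12(L), so W
n=17: →13(L), so W
n=18: →14(L), so W
n=19: →15(L), so W
n=20: →15(L), so W
n=21: →13(L), so W
n=22: →14(L), so W
n=23: →15(L), so W
n=24: →20(W), 19(W), 16(W) — all W, so L
n=25: →21(W), 20(W), 17(W) — all W, so L
n=26: →22(W), 21(W), 18(W) — all W, so L
n=27: →23(W), 22(W), 19(W) — all W, so L
n=28: →24(L), so W
n=29: →25(L), so W
n=30: →26(L), so W
n=31: →27(L), so W
n=32: →27(L), so W
n=33: →25(L), so W
n=34: →26(L), so W
L entries with 1 ≤ n ≤ 34 (n=0 is outside the asked range and is not counted): n = 1, 2, 3, 12, 13, 14, 15, 24, 25, 26, 27; that makes 11.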